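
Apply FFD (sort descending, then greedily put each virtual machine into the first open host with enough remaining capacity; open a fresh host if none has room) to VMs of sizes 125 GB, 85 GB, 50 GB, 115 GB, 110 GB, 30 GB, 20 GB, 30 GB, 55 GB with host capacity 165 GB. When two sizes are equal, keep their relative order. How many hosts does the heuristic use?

4

Sorted descending: 125, 115, 110, 85, 55, 50, 30, 30, 20.
  125 → host 1 (new)  [load 125/165]
  115 → host 2 (new)  [load 115/165]
  110 → host 3 (new)  [load 110/165]
  85 → host 4 (new)  [load 85/165]
  55 → host 3  [load 165/165]
  50 → host 2  [load 165/165]
  30 → host 1  [load 155/165]
  30 → host 4  [load 115/165]
  20 → host 4  [load 135/165]
4 hosts opened.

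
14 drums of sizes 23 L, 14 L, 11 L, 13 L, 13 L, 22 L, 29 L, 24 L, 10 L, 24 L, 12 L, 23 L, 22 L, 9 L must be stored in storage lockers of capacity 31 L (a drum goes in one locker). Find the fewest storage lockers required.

Total = 29 + 24 + 24 + 23 + 23 + 22 + 22 + 14 + 13 + 13 + 12 + 11 + 10 + 9 = 249 L.
Lower bound: ⌈249/31⌉ = 9 storage lockers.
A packing using 10 storage lockers:
  locker 1: 29 = 29
  locker 2: 24 = 24
  locker 3: 24 = 24
  locker 4: 23 = 23
  locker 5: 23 = 23
  locker 6: 22 + 9 = 31
  locker 7: 22 = 22
  locker 8: 14 + 13 = 27
  locker 9: 13 + 12 = 25
  locker 10: 11 + 10 = 21
No arrangement into 9 storage lockers stays within capacity, so 10 is optimal.

10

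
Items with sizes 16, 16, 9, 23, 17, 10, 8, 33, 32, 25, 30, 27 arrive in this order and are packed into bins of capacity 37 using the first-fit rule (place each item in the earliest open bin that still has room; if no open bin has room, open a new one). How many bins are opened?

  16 → bin 1 (new)  [load 16/37]
  16 → bin 1  [load 32/37]
  9 → bin 2 (new)  [load 9/37]
  23 → bin 2  [load 32/37]
  17 → bin 3 (new)  [load 17/37]
  10 → bin 3  [load 27/37]
  8 → bin 3  [load 35/37]
  33 → bin 4 (new)  [load 33/37]
  32 → bin 5 (new)  [load 32/37]
  25 → bin 6 (new)  [load 25/37]
  30 → bin 7 (new)  [load 30/37]
  27 → bin 8 (new)  [load 27/37]
8 bins opened.

8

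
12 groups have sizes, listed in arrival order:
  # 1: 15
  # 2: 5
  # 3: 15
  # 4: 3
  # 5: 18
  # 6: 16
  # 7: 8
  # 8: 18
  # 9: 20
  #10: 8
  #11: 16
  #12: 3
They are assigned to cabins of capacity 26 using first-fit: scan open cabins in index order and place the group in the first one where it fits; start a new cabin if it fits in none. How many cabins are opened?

  15 → cabin 1 (new)  [load 15/26]
  5 → cabin 1  [load 20/26]
  15 → cabin 2 (new)  [load 15/26]
  3 → cabin 1  [load 23/26]
  18 → cabin 3 (new)  [load 18/26]
  16 → cabin 4 (new)  [load 16/26]
  8 → cabin 2  [load 23/26]
  18 → cabin 5 (new)  [load 18/26]
  20 → cabin 6 (new)  [load 20/26]
  8 → cabin 3  [load 26/26]
  16 → cabin 7 (new)  [load 16/26]
  3 → cabin 1  [load 26/26]
7 cabins opened.

7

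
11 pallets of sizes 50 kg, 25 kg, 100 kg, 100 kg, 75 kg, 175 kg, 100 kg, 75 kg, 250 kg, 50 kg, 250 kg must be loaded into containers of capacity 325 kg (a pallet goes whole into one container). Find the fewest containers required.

4

Total = 250 + 250 + 175 + 100 + 100 + 100 + 75 + 75 + 50 + 50 + 25 = 1250 kg.
Lower bound: ⌈1250/325⌉ = 4 containers.
A packing using 4 containers:
  container 1: 250 + 75 = 325
  container 2: 250 + 75 = 325
  container 3: 175 + 100 + 50 = 325
  container 4: 100 + 100 + 50 + 25 = 275
This matches the lower bound, so 4 is optimal.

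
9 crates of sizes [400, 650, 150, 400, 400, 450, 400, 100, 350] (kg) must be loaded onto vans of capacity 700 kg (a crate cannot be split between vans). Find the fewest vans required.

7

Total = 650 + 450 + 400 + 400 + 400 + 400 + 350 + 150 + 100 = 3300 kg.
Lower bound: ⌈3300/700⌉ = 5 vans.
Also, 6 crates each exceed 350 kg, and no two of those can share a van, so at least 6 vans are needed.
A packing using 7 vans:
  van 1: 650 = 650
  van 2: 450 + 150 + 100 = 700
  van 3: 400 = 400
  van 4: 400 = 400
  van 5: 400 = 400
  van 6: 400 = 400
  van 7: 350 = 350
No arrangement into 6 vans stays within capacity, so 7 is optimal.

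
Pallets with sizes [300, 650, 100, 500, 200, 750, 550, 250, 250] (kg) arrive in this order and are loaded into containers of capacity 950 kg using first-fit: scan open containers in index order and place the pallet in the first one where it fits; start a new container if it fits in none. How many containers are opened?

5

  300 → container 1 (new)  [load 300/950]
  650 → container 1  [load 950/950]
  100 → container 2 (new)  [load 100/950]
  500 → container 2  [load 600/950]
  200 → container 2  [load 800/950]
  750 → container 3 (new)  [load 750/950]
  550 → container 4 (new)  [load 550/950]
  250 → container 4  [load 800/950]
  250 → container 5 (new)  [load 250/950]
5 containers opened.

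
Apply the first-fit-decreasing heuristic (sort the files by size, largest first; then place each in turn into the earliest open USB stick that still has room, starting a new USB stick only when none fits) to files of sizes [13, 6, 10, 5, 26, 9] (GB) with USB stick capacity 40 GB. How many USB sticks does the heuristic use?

Sorted descending: 26, 13, 10, 9, 6, 5.
  26 → USB stick 1 (new)  [load 26/40]
  13 → USB stick 1  [load 39/40]
  10 → USB stick 2 (new)  [load 10/40]
  9 → USB stick 2  [load 19/40]
  6 → USB stick 2  [load 25/40]
  5 → USB stick 2  [load 30/40]
2 USB sticks opened.

2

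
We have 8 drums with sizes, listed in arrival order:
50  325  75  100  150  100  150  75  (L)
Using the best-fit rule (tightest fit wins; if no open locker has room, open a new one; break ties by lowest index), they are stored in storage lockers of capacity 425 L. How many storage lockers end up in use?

  50 → locker 1 (new)  [load 50/425]
  325 → locker 1  [load 375/425]
  75 → locker 2 (new)  [load 75/425]
  100 → locker 2  [load 175/425]
  150 → locker 2  [load 325/425]
  100 → locker 2  [load 425/425]
  150 → locker 3 (new)  [load 150/425]
  75 → locker 3  [load 225/425]
3 storage lockers opened.

3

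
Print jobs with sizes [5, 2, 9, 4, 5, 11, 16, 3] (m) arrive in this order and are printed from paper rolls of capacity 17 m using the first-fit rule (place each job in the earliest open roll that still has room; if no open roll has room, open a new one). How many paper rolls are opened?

  5 → roll 1 (new)  [load 5/17]
  2 → roll 1  [load 7/17]
  9 → roll 1  [load 16/17]
  4 → roll 2 (new)  [load 4/17]
  5 → roll 2  [load 9/17]
  11 → roll 3 (new)  [load 11/17]
  16 → roll 4 (new)  [load 16/17]
  3 → roll 2  [load 12/17]
4 paper rolls opened.

4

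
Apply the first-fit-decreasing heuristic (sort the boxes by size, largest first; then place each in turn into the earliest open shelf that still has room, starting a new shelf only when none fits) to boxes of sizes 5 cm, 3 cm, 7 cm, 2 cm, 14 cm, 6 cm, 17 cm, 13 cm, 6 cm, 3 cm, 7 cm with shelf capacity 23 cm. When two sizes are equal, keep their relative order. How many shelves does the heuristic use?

Sorted descending: 17, 14, 13, 7, 7, 6, 6, 5, 3, 3, 2.
  17 → shelf 1 (new)  [load 17/23]
  14 → shelf 2 (new)  [load 14/23]
  13 → shelf 3 (new)  [load 13/23]
  7 → shelf 2  [load 21/23]
  7 → shelf 3  [load 20/23]
  6 → shelf 1  [load 23/23]
  6 → shelf 4 (new)  [load 6/23]
  5 → shelf 4  [load 11/23]
  3 → shelf 3  [load 23/23]
  3 → shelf 4  [load 14/23]
  2 → shelf 2  [load 23/23]
4 shelves opened.

4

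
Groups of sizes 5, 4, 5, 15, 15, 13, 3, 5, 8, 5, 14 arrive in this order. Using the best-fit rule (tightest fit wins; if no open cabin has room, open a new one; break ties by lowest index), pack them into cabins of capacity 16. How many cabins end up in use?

7

  5 → cabin 1 (new)  [load 5/16]
  4 → cabin 1  [load 9/16]
  5 → cabin 1  [load 14/16]
  15 → cabin 2 (new)  [load 15/16]
  15 → cabin 3 (new)  [load 15/16]
  13 → cabin 4 (new)  [load 13/16]
  3 → cabin 4  [load 16/16]
  5 → cabin 5 (new)  [load 5/16]
  8 → cabin 5  [load 13/16]
  5 → cabin 6 (new)  [load 5/16]
  14 → cabin 7 (new)  [load 14/16]
7 cabins opened.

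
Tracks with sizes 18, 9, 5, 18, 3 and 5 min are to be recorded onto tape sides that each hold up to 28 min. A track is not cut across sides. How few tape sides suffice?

3

Total = 18 + 18 + 9 + 5 + 5 + 3 = 58 min.
Lower bound: ⌈58/28⌉ = 3 tape sides.
A packing using 3 tape sides:
  side 1: 18 + 9 = 27
  side 2: 18 + 5 + 5 = 28
  side 3: 3 = 3
This matches the lower bound, so 3 is optimal.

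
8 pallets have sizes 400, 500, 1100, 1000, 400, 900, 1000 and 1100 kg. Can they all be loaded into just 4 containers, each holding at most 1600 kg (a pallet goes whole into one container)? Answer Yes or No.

No

Total = 6400 kg; ⌈6400/1600⌉ = 4.
5 pallets each exceed half the capacity and cannot share a container, forcing at least 5 containers.
At least 5 containers are required, but only 4 are allowed.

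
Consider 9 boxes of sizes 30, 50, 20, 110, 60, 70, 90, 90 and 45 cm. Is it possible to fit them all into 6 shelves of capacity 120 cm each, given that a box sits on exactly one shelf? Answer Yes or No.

A valid assignment using 5 shelves:
  shelf 1: 110 = 110
  shelf 2: 90 + 30 = 120
  shelf 3: 90 + 20 = 110
  shelf 4: 70 + 50 = 120
  shelf 5: 60 + 45 = 105
That uses only 5 ≤ 6, so 6 shelves are enough.

Yes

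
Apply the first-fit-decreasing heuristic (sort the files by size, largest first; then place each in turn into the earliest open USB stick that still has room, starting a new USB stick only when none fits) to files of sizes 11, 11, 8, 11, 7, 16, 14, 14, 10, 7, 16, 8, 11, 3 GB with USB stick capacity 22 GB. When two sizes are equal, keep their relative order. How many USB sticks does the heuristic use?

Sorted descending: 16, 16, 14, 14, 11, 11, 11, 11, 10, 8, 8, 7, 7, 3.
  16 → USB stick 1 (new)  [load 16/22]
  16 → USB stick 2 (new)  [load 16/22]
  14 → USB stick 3 (new)  [load 14/22]
  14 → USB stick 4 (new)  [load 14/22]
  11 → USB stick 5 (new)  [load 11/22]
  11 → USB stick 5  [load 22/22]
  11 → USB stick 6 (new)  [load 11/22]
  11 → USB stick 6  [load 22/22]
  10 → USB stick 7 (new)  [load 10/22]
  8 → USB stick 3  [load 22/22]
  8 → USB stick 4  [load 22/22]
  7 → USB stick 7  [load 17/22]
  7 → USB stick 8 (new)  [load 7/22]
  3 → USB stick 1  [load 19/22]
8 USB sticks opened.

8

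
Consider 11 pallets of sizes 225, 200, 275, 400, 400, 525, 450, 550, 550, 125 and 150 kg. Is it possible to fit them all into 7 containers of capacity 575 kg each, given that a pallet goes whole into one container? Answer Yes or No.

No

Total = 3850 kg; ⌈3850/575⌉ = 7.
The bound of 7 does not rule out 7, but exhaustive search shows no assignment into 7 containers of capacity 575 kg exists — the minimum is 8.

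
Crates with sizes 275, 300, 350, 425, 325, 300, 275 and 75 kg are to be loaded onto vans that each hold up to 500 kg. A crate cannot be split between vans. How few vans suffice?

7

Total = 425 + 350 + 325 + 300 + 300 + 275 + 275 + 75 = 2325 kg.
Lower bound: ⌈2325/500⌉ = 5 vans.
Also, 7 crates each exceed 250 kg, and no two of those can share a van, so at least 7 vans are needed.
A packing using 7 vans:
  van 1: 425 + 75 = 500
  van 2: 350 = 350
  van 3: 325 = 325
  van 4: 300 = 300
  van 5: 300 = 300
  van 6: 275 = 275
  van 7: 275 = 275
This matches the lower bound, so 7 is optimal.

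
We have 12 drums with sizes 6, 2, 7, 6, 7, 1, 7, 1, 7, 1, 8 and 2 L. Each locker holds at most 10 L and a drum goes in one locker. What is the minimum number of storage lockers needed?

Total = 8 + 7 + 7 + 7 + 7 + 6 + 6 + 2 + 2 + 1 + 1 + 1 = 55 L.
Lower bound: ⌈55/10⌉ = 6 storage lockers.
Also, 7 drums each exceed 5 L, and no two of those can share a locker, so at least 7 storage lockers are needed.
A packing using 7 storage lockers:
  locker 1: 8 + 2 = 10
  locker 2: 7 + 2 + 1 = 10
  locker 3: 7 + 1 + 1 = 9
  locker 4: 7 = 7
  locker 5: 7 = 7
  locker 6: 6 = 6
  locker 7: 6 = 6
This matches the lower bound, so 7 is optimal.

7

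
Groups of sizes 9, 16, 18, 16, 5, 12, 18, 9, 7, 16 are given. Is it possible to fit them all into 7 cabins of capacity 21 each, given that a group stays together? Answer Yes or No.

A valid assignment using 7 cabins:
  cabin 1: 18 = 18
  cabin 2: 18 = 18
  cabin 3: 16 + 5 = 21
  cabin 4: 16 = 16
  cabin 5: 16 = 16
  cabin 6: 12 + 9 = 21
  cabin 7: 9 + 7 = 16
Every load is within 21, so 7 cabins suffice.

Yes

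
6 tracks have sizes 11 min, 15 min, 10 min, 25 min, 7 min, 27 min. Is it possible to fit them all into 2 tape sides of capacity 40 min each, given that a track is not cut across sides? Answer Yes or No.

Total = 95 min; ⌈95/40⌉ = 3.
At least 3 tape sides are required, but only 2 are allowed.

No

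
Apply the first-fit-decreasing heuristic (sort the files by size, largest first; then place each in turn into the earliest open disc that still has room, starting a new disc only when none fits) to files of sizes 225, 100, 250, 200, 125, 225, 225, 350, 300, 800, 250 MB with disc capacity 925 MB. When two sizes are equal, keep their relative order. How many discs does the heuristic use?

4

Sorted descending: 800, 350, 300, 250, 250, 225, 225, 225, 200, 125, 100.
  800 → disc 1 (new)  [load 800/925]
  350 → disc 2 (new)  [load 350/925]
  300 → disc 2  [load 650/925]
  250 → disc 2  [load 900/925]
  250 → disc 3 (new)  [load 250/925]
  225 → disc 3  [load 475/925]
  225 → disc 3  [load 700/925]
  225 → disc 3  [load 925/925]
  200 → disc 4 (new)  [load 200/925]
  125 → disc 1  [load 925/925]
  100 → disc 4  [load 300/925]
4 discs opened.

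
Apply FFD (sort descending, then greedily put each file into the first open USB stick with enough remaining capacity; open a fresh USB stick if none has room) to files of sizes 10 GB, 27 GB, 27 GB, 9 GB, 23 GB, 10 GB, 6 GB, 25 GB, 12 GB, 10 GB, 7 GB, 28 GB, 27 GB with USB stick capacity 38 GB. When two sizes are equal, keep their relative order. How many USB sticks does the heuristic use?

6

Sorted descending: 28, 27, 27, 27, 25, 23, 12, 10, 10, 10, 9, 7, 6.
  28 → USB stick 1 (new)  [load 28/38]
  27 → USB stick 2 (new)  [load 27/38]
  27 → USB stick 3 (new)  [load 27/38]
  27 → USB stick 4 (new)  [load 27/38]
  25 → USB stick 5 (new)  [load 25/38]
  23 → USB stick 6 (new)  [load 23/38]
  12 → USB stick 5  [load 37/38]
  10 → USB stick 1  [load 38/38]
  10 → USB stick 2  [load 37/38]
  10 → USB stick 3  [load 37/38]
  9 → USB stick 4  [load 36/38]
  7 → USB stick 6  [load 30/38]
  6 → USB stick 6  [load 36/38]
6 USB sticks opened.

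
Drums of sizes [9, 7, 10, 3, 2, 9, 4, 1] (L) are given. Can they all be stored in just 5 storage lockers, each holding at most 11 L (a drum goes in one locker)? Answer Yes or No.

Yes

A valid assignment using 5 storage lockers:
  locker 1: 10 + 1 = 11
  locker 2: 9 + 2 = 11
  locker 3: 9 = 9
  locker 4: 7 + 4 = 11
  locker 5: 3 = 3
Every load is within 11 L, so 5 storage lockers suffice.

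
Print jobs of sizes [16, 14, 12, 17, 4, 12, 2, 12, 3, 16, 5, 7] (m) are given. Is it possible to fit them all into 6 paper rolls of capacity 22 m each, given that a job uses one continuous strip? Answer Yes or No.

Total = 120 m; ⌈120/22⌉ = 6.
7 print jobs each exceed half the capacity and cannot share a roll, forcing at least 7 paper rolls.
At least 7 paper rolls are required, but only 6 are allowed.

No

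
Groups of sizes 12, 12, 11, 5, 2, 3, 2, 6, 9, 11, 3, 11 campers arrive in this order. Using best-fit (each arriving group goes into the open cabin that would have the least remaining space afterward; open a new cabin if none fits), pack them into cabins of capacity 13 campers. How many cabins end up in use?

8

  12 → cabin 1 (new)  [load 12/13]
  12 → cabin 2 (new)  [load 12/13]
  11 → cabin 3 (new)  [load 11/13]
  5 → cabin 4 (new)  [load 5/13]
  2 → cabin 3  [load 13/13]
  3 → cabin 4  [load 8/13]
  2 → cabin 4  [load 10/13]
  6 → cabin 5 (new)  [load 6/13]
  9 → cabin 6 (new)  [load 9/13]
  11 → cabin 7 (new)  [load 11/13]
  3 → cabin 4  [load 13/13]
  11 → cabin 8 (new)  [load 11/13]
8 cabins opened.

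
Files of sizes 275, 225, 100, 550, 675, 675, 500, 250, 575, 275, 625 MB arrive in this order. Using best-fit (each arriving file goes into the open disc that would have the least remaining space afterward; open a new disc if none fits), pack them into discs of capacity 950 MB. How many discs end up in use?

7

  275 → disc 1 (new)  [load 275/950]
  225 → disc 1  [load 500/950]
  100 → disc 1  [load 600/950]
  550 → disc 2 (new)  [load 550/950]
  675 → disc 3 (new)  [load 675/950]
  675 → disc 4 (new)  [load 675/950]
  500 → disc 5 (new)  [load 500/950]
  250 → disc 3  [load 925/950]
  575 → disc 6 (new)  [load 575/950]
  275 → disc 4  [load 950/950]
  625 → disc 7 (new)  [load 625/950]
7 discs opened.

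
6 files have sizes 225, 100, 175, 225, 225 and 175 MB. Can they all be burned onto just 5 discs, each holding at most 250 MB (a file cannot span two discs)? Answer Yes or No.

Total = 1125 MB; ⌈1125/250⌉ = 5.
The bound of 5 does not rule out 5, but exhaustive search shows no assignment into 5 discs of capacity 250 MB exists — the minimum is 6.

No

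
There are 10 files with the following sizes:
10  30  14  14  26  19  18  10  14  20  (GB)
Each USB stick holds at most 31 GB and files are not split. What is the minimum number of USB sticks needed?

Total = 30 + 26 + 20 + 19 + 18 + 14 + 14 + 14 + 10 + 10 = 175 GB.
Lower bound: ⌈175/31⌉ = 6 USB sticks.
A packing using 7 USB sticks:
  USB stick 1: 30 = 30
  USB stick 2: 26 = 26
  USB stick 3: 20 + 10 = 30
  USB stick 4: 19 + 10 = 29
  USB stick 5: 18 = 18
  USB stick 6: 14 + 14 = 28
  USB stick 7: 14 = 14
No arrangement into 6 USB sticks stays within capacity, so 7 is optimal.

7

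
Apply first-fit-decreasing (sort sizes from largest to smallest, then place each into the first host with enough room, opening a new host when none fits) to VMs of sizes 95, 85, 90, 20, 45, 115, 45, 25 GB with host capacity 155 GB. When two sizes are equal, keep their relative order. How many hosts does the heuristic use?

Sorted descending: 115, 95, 90, 85, 45, 45, 25, 20.
  115 → host 1 (new)  [load 115/155]
  95 → host 2 (new)  [load 95/155]
  90 → host 3 (new)  [load 90/155]
  85 → host 4 (new)  [load 85/155]
  45 → host 2  [load 140/155]
  45 → host 3  [load 135/155]
  25 → host 1  [load 140/155]
  20 → host 3  [load 155/155]
4 hosts opened.

4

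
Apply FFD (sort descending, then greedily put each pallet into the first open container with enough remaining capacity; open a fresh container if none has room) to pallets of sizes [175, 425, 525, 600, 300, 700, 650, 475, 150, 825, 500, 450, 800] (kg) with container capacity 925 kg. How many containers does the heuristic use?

8

Sorted descending: 825, 800, 700, 650, 600, 525, 500, 475, 450, 425, 300, 175, 150.
  825 → container 1 (new)  [load 825/925]
  800 → container 2 (new)  [load 800/925]
  700 → container 3 (new)  [load 700/925]
  650 → container 4 (new)  [load 650/925]
  600 → container 5 (new)  [load 600/925]
  525 → container 6 (new)  [load 525/925]
  500 → container 7 (new)  [load 500/925]
  475 → container 8 (new)  [load 475/925]
  450 → container 8  [load 925/925]
  425 → container 7  [load 925/925]
  300 → container 5  [load 900/925]
  175 → container 3  [load 875/925]
  150 → container 4  [load 800/925]
8 containers opened.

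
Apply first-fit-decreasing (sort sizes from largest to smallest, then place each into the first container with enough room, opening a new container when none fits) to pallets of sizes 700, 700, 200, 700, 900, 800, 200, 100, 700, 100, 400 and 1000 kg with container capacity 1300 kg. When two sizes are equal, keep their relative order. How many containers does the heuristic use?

7

Sorted descending: 1000, 900, 800, 700, 700, 700, 700, 400, 200, 200, 100, 100.
  1000 → container 1 (new)  [load 1000/1300]
  900 → container 2 (new)  [load 900/1300]
  800 → container 3 (new)  [load 800/1300]
  700 → container 4 (new)  [load 700/1300]
  700 → container 5 (new)  [load 700/1300]
  700 → container 6 (new)  [load 700/1300]
  700 → container 7 (new)  [load 700/1300]
  400 → container 2  [load 1300/1300]
  200 → container 1  [load 1200/1300]
  200 → container 3  [load 1000/1300]
  100 → container 1  [load 1300/1300]
  100 → container 3  [load 1100/1300]
7 containers opened.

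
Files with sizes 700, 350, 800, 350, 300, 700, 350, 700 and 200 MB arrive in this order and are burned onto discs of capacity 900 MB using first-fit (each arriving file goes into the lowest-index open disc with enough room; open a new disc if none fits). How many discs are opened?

6

  700 → disc 1 (new)  [load 700/900]
  350 → disc 2 (new)  [load 350/900]
  800 → disc 3 (new)  [load 800/900]
  350 → disc 2  [load 700/900]
  300 → disc 4 (new)  [load 300/900]
  700 → disc 5 (new)  [load 700/900]
  350 → disc 4  [load 650/900]
  700 → disc 6 (new)  [load 700/900]
  200 → disc 1  [load 900/900]
6 discs opened.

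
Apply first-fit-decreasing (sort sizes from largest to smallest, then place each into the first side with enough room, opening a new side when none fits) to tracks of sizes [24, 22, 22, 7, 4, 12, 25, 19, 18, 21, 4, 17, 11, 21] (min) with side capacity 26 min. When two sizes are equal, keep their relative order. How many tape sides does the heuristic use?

Sorted descending: 25, 24, 22, 22, 21, 21, 19, 18, 17, 12, 11, 7, 4, 4.
  25 → side 1 (new)  [load 25/26]
  24 → side 2 (new)  [load 24/26]
  22 → side 3 (new)  [load 22/26]
  22 → side 4 (new)  [load 22/26]
  21 → side 5 (new)  [load 21/26]
  21 → side 6 (new)  [load 21/26]
  19 → side 7 (new)  [load 19/26]
  18 → side 8 (new)  [load 18/26]
  17 → side 9 (new)  [load 17/26]
  12 → side 10 (new)  [load 12/26]
  11 → side 10  [load 23/26]
  7 → side 7  [load 26/26]
  4 → side 3  [load 26/26]
  4 → side 4  [load 26/26]
10 tape sides opened.

10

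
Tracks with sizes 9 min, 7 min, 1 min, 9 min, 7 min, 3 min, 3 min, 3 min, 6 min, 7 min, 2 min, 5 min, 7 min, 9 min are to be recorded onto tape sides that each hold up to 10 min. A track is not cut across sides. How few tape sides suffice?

9

Total = 9 + 9 + 9 + 7 + 7 + 7 + 7 + 6 + 5 + 3 + 3 + 3 + 2 + 1 = 78 min.
Lower bound: ⌈78/10⌉ = 8 tape sides.
A packing using 9 tape sides:
  side 1: 9 + 1 = 10
  side 2: 9 = 9
  side 3: 9 = 9
  side 4: 7 + 3 = 10
  side 5: 7 + 3 = 10
  side 6: 7 + 3 = 10
  side 7: 7 + 2 = 9
  side 8: 6 = 6
  side 9: 5 = 5
No arrangement into 8 tape sides stays within capacity, so 9 is optimal.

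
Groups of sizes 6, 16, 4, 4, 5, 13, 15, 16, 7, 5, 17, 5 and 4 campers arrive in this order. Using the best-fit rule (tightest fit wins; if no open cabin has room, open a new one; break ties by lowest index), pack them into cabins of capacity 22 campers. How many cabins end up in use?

  6 → cabin 1 (new)  [load 6/22]
  16 → cabin 1  [load 22/22]
  4 → cabin 2 (new)  [load 4/22]
  4 → cabin 2  [load 8/22]
  5 → cabin 2  [load 13/22]
  13 → cabin 3 (new)  [load 13/22]
  15 → cabin 4 (new)  [load 15/22]
  16 → cabin 5 (new)  [load 16/22]
  7 → cabin 4  [load 22/22]
  5 → cabin 5  [load 21/22]
  17 → cabin 6 (new)  [load 17/22]
  5 → cabin 6  [load 22/22]
  4 → cabin 2  [load 17/22]
6 cabins opened.

6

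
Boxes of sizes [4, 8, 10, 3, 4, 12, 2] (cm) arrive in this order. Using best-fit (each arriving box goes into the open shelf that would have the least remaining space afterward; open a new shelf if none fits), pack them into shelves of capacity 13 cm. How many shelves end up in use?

  4 → shelf 1 (new)  [load 4/13]
  8 → shelf 1  [load 12/13]
  10 → shelf 2 (new)  [load 10/13]
  3 → shelf 2  [load 13/13]
  4 → shelf 3 (new)  [load 4/13]
  12 → shelf 4 (new)  [load 12/13]
  2 → shelf 3  [load 6/13]
4 shelves opened.

4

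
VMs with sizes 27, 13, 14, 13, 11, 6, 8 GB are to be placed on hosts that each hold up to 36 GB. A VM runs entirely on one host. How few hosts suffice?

Total = 27 + 14 + 13 + 13 + 11 + 8 + 6 = 92 GB.
Lower bound: ⌈92/36⌉ = 3 hosts.
A packing using 3 hosts:
  host 1: 27 + 8 = 35
  host 2: 14 + 13 + 6 = 33
  host 3: 13 + 11 = 24
This matches the lower bound, so 3 is optimal.

3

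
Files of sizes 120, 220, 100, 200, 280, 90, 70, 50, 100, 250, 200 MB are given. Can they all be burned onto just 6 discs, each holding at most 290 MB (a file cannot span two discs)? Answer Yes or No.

No

Total = 1680 MB; ⌈1680/290⌉ = 6.
The bound of 6 does not rule out 6, but exhaustive search shows no assignment into 6 discs of capacity 290 MB exists — the minimum is 7.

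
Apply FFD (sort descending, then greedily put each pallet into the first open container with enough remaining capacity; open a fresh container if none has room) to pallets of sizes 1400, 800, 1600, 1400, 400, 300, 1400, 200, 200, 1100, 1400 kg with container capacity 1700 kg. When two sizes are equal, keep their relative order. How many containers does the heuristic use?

Sorted descending: 1600, 1400, 1400, 1400, 1400, 1100, 800, 400, 300, 200, 200.
  1600 → container 1 (new)  [load 1600/1700]
  1400 → container 2 (new)  [load 1400/1700]
  1400 → container 3 (new)  [load 1400/1700]
  1400 → container 4 (new)  [load 1400/1700]
  1400 → container 5 (new)  [load 1400/1700]
  1100 → container 6 (new)  [load 1100/1700]
  800 → container 7 (new)  [load 800/1700]
  400 → container 6  [load 1500/1700]
  300 → container 2  [load 1700/1700]
  200 → container 3  [load 1600/1700]
  200 → container 4  [load 1600/1700]
7 containers opened.

7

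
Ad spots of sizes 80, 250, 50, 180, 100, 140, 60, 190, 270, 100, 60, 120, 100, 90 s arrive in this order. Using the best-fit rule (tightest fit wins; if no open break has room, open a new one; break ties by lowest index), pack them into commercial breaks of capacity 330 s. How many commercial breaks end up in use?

6

  80 → break 1 (new)  [load 80/330]
  250 → break 1  [load 330/330]
  50 → break 2 (new)  [load 50/330]
  180 → break 2  [load 230/330]
  100 → break 2  [load 330/330]
  140 → break 3 (new)  [load 140/330]
  60 → break 3  [load 200/330]
  190 → break 4 (new)  [load 190/330]
  270 → break 5 (new)  [load 270/330]
  100 → break 3  [load 300/330]
  60 → break 5  [load 330/330]
  120 → break 4  [load 310/330]
  100 → break 6 (new)  [load 100/330]
  90 → break 6  [load 190/330]
6 commercial breaks opened.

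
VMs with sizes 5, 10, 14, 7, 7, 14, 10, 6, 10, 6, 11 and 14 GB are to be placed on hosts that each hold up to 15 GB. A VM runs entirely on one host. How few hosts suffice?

Total = 14 + 14 + 14 + 11 + 10 + 10 + 10 + 7 + 7 + 6 + 6 + 5 = 114 GB.
Lower bound: ⌈114/15⌉ = 8 hosts.
A packing using 9 hosts:
  host 1: 14 = 14
  host 2: 14 = 14
  host 3: 14 = 14
  host 4: 11 = 11
  host 5: 10 + 5 = 15
  host 6: 10 = 10
  host 7: 10 = 10
  host 8: 7 + 7 = 14
  host 9: 6 + 6 = 12
No arrangement into 8 hosts stays within capacity, so 9 is optimal.

9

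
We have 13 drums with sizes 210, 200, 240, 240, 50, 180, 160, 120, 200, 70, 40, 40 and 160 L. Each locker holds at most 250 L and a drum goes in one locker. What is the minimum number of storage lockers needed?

9

Total = 240 + 240 + 210 + 200 + 200 + 180 + 160 + 160 + 120 + 70 + 50 + 40 + 40 = 1910 L.
Lower bound: ⌈1910/250⌉ = 8 storage lockers.
A packing using 9 storage lockers:
  locker 1: 240 = 240
  locker 2: 240 = 240
  locker 3: 210 + 40 = 250
  locker 4: 200 + 50 = 250
  locker 5: 200 + 40 = 240
  locker 6: 180 + 70 = 250
  locker 7: 160 = 160
  locker 8: 160 = 160
  locker 9: 120 = 120
No arrangement into 8 storage lockers stays within capacity, so 9 is optimal.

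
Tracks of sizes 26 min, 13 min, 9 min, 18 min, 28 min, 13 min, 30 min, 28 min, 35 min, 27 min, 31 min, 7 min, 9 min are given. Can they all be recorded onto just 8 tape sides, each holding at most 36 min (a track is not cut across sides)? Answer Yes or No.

No

Total = 274 min; ⌈274/36⌉ = 8.
The bound of 8 does not rule out 8, but exhaustive search shows no assignment into 8 tape sides of capacity 36 min exists — the minimum is 9.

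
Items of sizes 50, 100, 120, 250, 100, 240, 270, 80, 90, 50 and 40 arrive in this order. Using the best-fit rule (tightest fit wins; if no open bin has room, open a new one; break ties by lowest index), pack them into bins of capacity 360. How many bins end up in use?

  50 → bin 1 (new)  [load 50/360]
  100 → bin 1  [load 150/360]
  120 → bin 1  [load 270/360]
  250 → bin 2 (new)  [load 250/360]
  100 → bin 2  [load 350/360]
  240 → bin 3 (new)  [load 240/360]
  270 → bin 4 (new)  [load 270/360]
  80 → bin 1  [load 350/360]
  90 → bin 4  [load 360/360]
  50 → bin 3  [load 290/360]
  40 → bin 3  [load 330/360]
4 bins opened.

4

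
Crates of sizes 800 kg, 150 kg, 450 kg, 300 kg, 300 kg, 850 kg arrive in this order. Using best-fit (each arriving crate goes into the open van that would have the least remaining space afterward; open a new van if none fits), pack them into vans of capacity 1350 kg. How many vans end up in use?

3

  800 → van 1 (new)  [load 800/1350]
  150 → van 1  [load 950/1350]
  450 → van 2 (new)  [load 450/1350]
  300 → van 1  [load 1250/1350]
  300 → van 2  [load 750/1350]
  850 → van 3 (new)  [load 850/1350]
3 vans opened.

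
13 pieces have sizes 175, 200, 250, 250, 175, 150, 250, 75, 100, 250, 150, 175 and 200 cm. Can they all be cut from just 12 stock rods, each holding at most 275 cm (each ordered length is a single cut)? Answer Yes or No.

Yes

A valid assignment using 11 stock rods:
  stock rod 1: 250 = 250
  stock rod 2: 250 = 250
  stock rod 3: 250 = 250
  stock rod 4: 250 = 250
  stock rod 5: 200 + 75 = 275
  stock rod 6: 200 = 200
  stock rod 7: 175 + 100 = 275
  stock rod 8: 175 = 175
  stock rod 9: 175 = 175
  stock rod 10: 150 = 150
  stock rod 11: 150 = 150
That uses only 11 ≤ 12, so 12 stock rods are enough.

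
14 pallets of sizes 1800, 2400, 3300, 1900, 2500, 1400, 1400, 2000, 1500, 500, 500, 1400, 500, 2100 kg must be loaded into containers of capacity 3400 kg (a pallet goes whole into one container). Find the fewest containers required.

Total = 3300 + 2500 + 2400 + 2100 + 2000 + 1900 + 1800 + 1500 + 1400 + 1400 + 1400 + 500 + 500 + 500 = 23200 kg.
Lower bound: ⌈23200/3400⌉ = 7 containers.
A packing using 8 containers:
  container 1: 3300 = 3300
  container 2: 2500 + 500 = 3000
  container 3: 2400 + 500 + 500 = 3400
  container 4: 2100 = 2100
  container 5: 2000 + 1400 = 3400
  container 6: 1900 + 1500 = 3400
  container 7: 1800 + 1400 = 3200
  container 8: 1400 = 1400
No arrangement into 7 containers stays within capacity, so 8 is optimal.

8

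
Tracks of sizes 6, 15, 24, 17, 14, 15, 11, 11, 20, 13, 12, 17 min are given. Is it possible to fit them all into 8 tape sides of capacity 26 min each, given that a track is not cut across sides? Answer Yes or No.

A valid assignment using 8 tape sides:
  side 1: 24 = 24
  side 2: 20 + 6 = 26
  side 3: 17 = 17
  side 4: 17 = 17
  side 5: 15 + 11 = 26
  side 6: 15 + 11 = 26
  side 7: 14 + 12 = 26
  side 8: 13 = 13
Every load is within 26 min, so 8 tape sides suffice.

Yes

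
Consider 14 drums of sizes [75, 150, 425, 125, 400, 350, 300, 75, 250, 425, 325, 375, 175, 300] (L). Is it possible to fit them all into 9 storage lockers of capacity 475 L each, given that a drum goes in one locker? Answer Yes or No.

Yes

A valid assignment using 9 storage lockers:
  locker 1: 425 = 425
  locker 2: 425 = 425
  locker 3: 400 + 75 = 475
  locker 4: 375 + 75 = 450
  locker 5: 350 + 125 = 475
  locker 6: 325 + 150 = 475
  locker 7: 300 + 175 = 475
  locker 8: 300 = 300
  locker 9: 250 = 250
Every load is within 475 L, so 9 storage lockers suffice.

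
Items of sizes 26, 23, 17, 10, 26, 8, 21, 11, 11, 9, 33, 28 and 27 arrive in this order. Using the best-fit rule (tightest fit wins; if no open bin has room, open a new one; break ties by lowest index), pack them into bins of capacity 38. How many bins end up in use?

  26 → bin 1 (new)  [load 26/38]
  23 → bin 2 (new)  [load 23/38]
  17 → bin 3 (new)  [load 17/38]
  10 → bin 1  [load 36/38]
  26 → bin 4 (new)  [load 26/38]
  8 → bin 4  [load 34/38]
  21 → bin 3  [load 38/38]
  11 → bin 2  [load 34/38]
  11 → bin 5 (new)  [load 11/38]
  9 → bin 5  [load 20/38]
  33 → bin 6 (new)  [load 33/38]
  28 → bin 7 (new)  [load 28/38]
  27 → bin 8 (new)  [load 27/38]
8 bins opened.

8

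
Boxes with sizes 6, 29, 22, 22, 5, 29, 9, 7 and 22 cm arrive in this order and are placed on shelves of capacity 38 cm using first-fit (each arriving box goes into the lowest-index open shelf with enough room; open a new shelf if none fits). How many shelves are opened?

  6 → shelf 1 (new)  [load 6/38]
  29 → shelf 1  [load 35/38]
  22 → shelf 2 (new)  [load 22/38]
  22 → shelf 3 (new)  [load 22/38]
  5 → shelf 2  [load 27/38]
  29 → shelf 4 (new)  [load 29/38]
  9 → shelf 2  [load 36/38]
  7 → shelf 3  [load 29/38]
  22 → shelf 5 (new)  [load 22/38]
5 shelves opened.

5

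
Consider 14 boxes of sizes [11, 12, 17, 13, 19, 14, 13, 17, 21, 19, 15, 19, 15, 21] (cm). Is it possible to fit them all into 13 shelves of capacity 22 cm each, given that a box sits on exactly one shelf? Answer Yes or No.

Total = 226 cm; ⌈226/22⌉ = 11.
13 boxes each exceed half the capacity and cannot share a shelf, forcing at least 13 shelves.
The bound of 13 does not rule out 13, but exhaustive search shows no assignment into 13 shelves of capacity 22 cm exists — the minimum is 14.

No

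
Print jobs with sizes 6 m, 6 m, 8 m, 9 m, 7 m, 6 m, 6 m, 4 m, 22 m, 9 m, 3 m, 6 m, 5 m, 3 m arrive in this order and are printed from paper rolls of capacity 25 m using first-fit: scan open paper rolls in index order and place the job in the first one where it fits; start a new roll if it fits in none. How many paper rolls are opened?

5

  6 → roll 1 (new)  [load 6/25]
  6 → roll 1  [load 12/25]
  8 → roll 1  [load 20/25]
  9 → roll 2 (new)  [load 9/25]
  7 → roll 2  [load 16/25]
  6 → roll 2  [load 22/25]
  6 → roll 3 (new)  [load 6/25]
  4 → roll 1  [load 24/25]
  22 → roll 4 (new)  [load 22/25]
  9 → roll 3  [load 15/25]
  3 → roll 2  [load 25/25]
  6 → roll 3  [load 21/25]
  5 → roll 5 (new)  [load 5/25]
  3 → roll 3  [load 24/25]
5 paper rolls opened.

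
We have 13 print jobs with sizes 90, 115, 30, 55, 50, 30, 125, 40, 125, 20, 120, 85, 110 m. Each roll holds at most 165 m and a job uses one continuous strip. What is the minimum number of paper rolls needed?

Total = 125 + 125 + 120 + 115 + 110 + 90 + 85 + 55 + 50 + 40 + 30 + 30 + 20 = 995 m.
Lower bound: ⌈995/165⌉ = 7 paper rolls.
A packing using 7 paper rolls:
  roll 1: 125 + 40 = 165
  roll 2: 125 + 30 = 155
  roll 3: 120 + 30 = 150
  roll 4: 115 + 50 = 165
  roll 5: 110 + 55 = 165
  roll 6: 90 + 20 = 110
  roll 7: 85 = 85
This matches the lower bound, so 7 is optimal.

7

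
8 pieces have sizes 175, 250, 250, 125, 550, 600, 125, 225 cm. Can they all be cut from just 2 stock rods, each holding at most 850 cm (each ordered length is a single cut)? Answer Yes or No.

Total = 2300 cm; ⌈2300/850⌉ = 3.
At least 3 stock rods are required, but only 2 are allowed.

No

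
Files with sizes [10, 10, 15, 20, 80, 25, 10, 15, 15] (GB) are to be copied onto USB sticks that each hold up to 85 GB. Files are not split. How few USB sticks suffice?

Total = 80 + 25 + 20 + 15 + 15 + 15 + 10 + 10 + 10 = 200 GB.
Lower bound: ⌈200/85⌉ = 3 USB sticks.
A packing using 3 USB sticks:
  USB stick 1: 80 = 80
  USB stick 2: 25 + 20 + 15 + 15 + 10 = 85
  USB stick 3: 15 + 10 + 10 = 35
This matches the lower bound, so 3 is optimal.

3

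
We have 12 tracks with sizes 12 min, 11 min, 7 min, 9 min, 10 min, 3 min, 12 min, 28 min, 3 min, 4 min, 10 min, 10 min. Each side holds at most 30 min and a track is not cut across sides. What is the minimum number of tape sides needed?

5

Total = 28 + 12 + 12 + 11 + 10 + 10 + 10 + 9 + 7 + 4 + 3 + 3 = 119 min.
Lower bound: ⌈119/30⌉ = 4 tape sides.
A packing using 5 tape sides:
  side 1: 28 = 28
  side 2: 12 + 12 + 4 = 28
  side 3: 11 + 10 + 9 = 30
  side 4: 10 + 10 + 7 + 3 = 30
  side 5: 3 = 3
No arrangement into 4 tape sides stays within capacity, so 5 is optimal.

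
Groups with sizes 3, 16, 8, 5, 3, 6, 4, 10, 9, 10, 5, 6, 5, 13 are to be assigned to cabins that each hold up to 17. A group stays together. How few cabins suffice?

Total = 16 + 13 + 10 + 10 + 9 + 8 + 6 + 6 + 5 + 5 + 5 + 4 + 3 + 3 = 103.
Lower bound: ⌈103/17⌉ = 7 cabins.
A packing using 7 cabins:
  cabin 1: 16 = 16
  cabin 2: 13 + 4 = 17
  cabin 3: 10 + 6 = 16
  cabin 4: 10 + 6 = 16
  cabin 5: 9 + 8 = 17
  cabin 6: 5 + 5 + 5 = 15
  cabin 7: 3 + 3 = 6
This matches the lower bound, so 7 is optimal.

7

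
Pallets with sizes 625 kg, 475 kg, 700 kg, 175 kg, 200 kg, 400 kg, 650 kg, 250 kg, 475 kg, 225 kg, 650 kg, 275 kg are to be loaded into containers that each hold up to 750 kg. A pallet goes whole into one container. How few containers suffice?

Total = 700 + 650 + 650 + 625 + 475 + 475 + 400 + 275 + 250 + 225 + 200 + 175 = 5100 kg.
Lower bound: ⌈5100/750⌉ = 7 containers.
A packing using 8 containers:
  container 1: 700 = 700
  container 2: 650 = 650
  container 3: 650 = 650
  container 4: 625 = 625
  container 5: 475 + 275 = 750
  container 6: 475 + 250 = 725
  container 7: 400 + 225 = 625
  container 8: 200 + 175 = 375
No arrangement into 7 containers stays within capacity, so 8 is optimal.

8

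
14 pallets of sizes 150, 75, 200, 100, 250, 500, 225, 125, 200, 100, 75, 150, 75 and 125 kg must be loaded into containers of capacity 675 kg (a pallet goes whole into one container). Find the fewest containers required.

4

Total = 500 + 250 + 225 + 200 + 200 + 150 + 150 + 125 + 125 + 100 + 100 + 75 + 75 + 75 = 2350 kg.
Lower bound: ⌈2350/675⌉ = 4 containers.
A packing using 4 containers:
  container 1: 500 + 150 = 650
  container 2: 250 + 225 + 200 = 675
  container 3: 200 + 150 + 125 + 125 + 75 = 675
  container 4: 100 + 100 + 75 + 75 = 350
This matches the lower bound, so 4 is optimal.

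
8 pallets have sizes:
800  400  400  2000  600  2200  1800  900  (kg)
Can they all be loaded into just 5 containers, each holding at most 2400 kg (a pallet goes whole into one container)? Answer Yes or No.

Yes

A valid assignment using 4 containers:
  container 1: 2200 = 2200
  container 2: 2000 + 400 = 2400
  container 3: 1800 + 600 = 2400
  container 4: 900 + 800 + 400 = 2100
That uses only 4 ≤ 5, so 5 containers are enough.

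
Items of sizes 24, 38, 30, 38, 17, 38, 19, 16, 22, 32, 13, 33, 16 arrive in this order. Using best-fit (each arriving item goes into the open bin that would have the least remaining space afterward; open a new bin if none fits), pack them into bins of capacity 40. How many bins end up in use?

10

  24 → bin 1 (new)  [load 24/40]
  38 → bin 2 (new)  [load 38/40]
  30 → bin 3 (new)  [load 30/40]
  38 → bin 4 (new)  [load 38/40]
  17 → bin 5 (new)  [load 17/40]
  38 → bin 6 (new)  [load 38/40]
  19 → bin 5  [load 36/40]
  16 → bin 1  [load 40/40]
  22 → bin 7 (new)  [load 22/40]
  32 → bin 8 (new)  [load 32/40]
  13 → bin 7  [load 35/40]
  33 → bin 9 (new)  [load 33/40]
  16 → bin 10 (new)  [load 16/40]
10 bins opened.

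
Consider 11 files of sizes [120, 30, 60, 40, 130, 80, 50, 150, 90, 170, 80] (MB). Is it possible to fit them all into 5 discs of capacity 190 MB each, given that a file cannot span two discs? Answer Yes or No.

Total = 1000 MB; ⌈1000/190⌉ = 6.
At least 6 discs are required, but only 5 are allowed.

No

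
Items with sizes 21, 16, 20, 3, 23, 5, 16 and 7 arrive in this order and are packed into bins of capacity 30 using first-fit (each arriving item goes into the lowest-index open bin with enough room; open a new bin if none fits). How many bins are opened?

  21 → bin 1 (new)  [load 21/30]
  16 → bin 2 (new)  [load 16/30]
  20 → bin 3 (new)  [load 20/30]
  3 → bin 1  [load 24/30]
  23 → bin 4 (new)  [load 23/30]
  5 → bin 1  [load 29/30]
  16 → bin 5 (new)  [load 16/30]
  7 → bin 2  [load 23/30]
5 bins opened.

5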